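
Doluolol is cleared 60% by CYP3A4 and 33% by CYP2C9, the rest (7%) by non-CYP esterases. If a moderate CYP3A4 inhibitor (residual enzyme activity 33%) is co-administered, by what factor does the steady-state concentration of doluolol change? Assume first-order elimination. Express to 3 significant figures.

1.67

The CYP3A4 pathway (60% of clearance) is reduced to 0.33× activity: 0.6 × 0.33 = 0.198.
CYP2C9 (33%) and the residual 7% are unaffected.
New clearance relative to baseline: 0.198 + 0.33 + 0.07 = 0.598.
Steady-state concentration is inversely proportional to clearance, so the fold-change is 1 / 0.598 = 1.67.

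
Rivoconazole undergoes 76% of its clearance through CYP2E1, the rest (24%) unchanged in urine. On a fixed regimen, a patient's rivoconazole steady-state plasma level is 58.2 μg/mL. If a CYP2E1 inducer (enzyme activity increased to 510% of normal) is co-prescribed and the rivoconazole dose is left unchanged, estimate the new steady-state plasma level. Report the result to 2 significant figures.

The CYP2E1 pathway (76% of clearance) rises to 5.1× activity: 0.76 × 5.1 = 3.876.
The remaining 24% of clearance is unaffected.
Relative clearance = 3.876 + 0.24 = 4.116.
New steady-state plasma level = baseline ÷ relative clearance = 58.2 / 4.116 = 14 μg/mL.

14 μg/mL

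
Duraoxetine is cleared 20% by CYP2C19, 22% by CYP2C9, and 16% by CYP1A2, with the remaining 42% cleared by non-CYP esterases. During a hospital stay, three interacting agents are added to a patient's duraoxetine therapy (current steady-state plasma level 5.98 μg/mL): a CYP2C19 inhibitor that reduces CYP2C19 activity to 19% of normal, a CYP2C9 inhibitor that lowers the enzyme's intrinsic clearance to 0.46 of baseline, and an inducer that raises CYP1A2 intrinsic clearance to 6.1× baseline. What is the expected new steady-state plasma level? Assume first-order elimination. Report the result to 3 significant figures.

3.90 μg/mL

The CYP2C19 pathway (20% of clearance) drops to 0.19× activity: 0.2 × 0.19 = 0.038.
The CYP2C9 pathway (22% of clearance) falls to 0.46× activity: 0.22 × 0.46 = 0.1012.
The CYP1A2 pathway (16% of clearance) increases to 6.1× activity: 0.16 × 6.1 = 0.976.
Non-CYP routes (42%) are unchanged.
CL_new/CL_old = 0.038 + 0.1012 + 0.976 + 0.42 = 1.5352.
Steady-state plasma level ∝ 1/CL: new value = 5.98 / 1.5352 = 3.90 μg/mL.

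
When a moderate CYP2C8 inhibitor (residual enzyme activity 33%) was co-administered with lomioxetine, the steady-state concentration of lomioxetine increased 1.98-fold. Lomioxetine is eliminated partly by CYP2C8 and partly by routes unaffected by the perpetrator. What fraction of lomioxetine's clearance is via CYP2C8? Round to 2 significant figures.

0.74

Let fm be the CYP2C8 fraction. New clearance relative to baseline = fm × 0.33 + (1 − fm).
Steady-state concentration ratio = 1 / (new CL fraction), so new CL fraction = 1 / 1.98 = 0.5051.
fm × 0.33 + 1 − fm = 0.5051  ⇒  fm × (0.33 − 1) = −0.4949  ⇒  fm = 0.74.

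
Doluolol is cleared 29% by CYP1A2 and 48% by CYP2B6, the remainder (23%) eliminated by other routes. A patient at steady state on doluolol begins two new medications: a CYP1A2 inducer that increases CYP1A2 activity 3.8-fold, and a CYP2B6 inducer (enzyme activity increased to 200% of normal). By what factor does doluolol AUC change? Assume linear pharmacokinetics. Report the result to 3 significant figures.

0.436

The CYP1A2 pathway (29% of clearance) increases to 3.8× activity: 0.29 × 3.8 = 1.102.
The CYP2B6 pathway (48% of clearance) increases to 2× activity: 0.48 × 2 = 0.96.
The remaining 23% of clearance is unaffected.
Relative clearance = 1.102 + 0.96 + 0.23 = 2.292.
Net AUC ratio = 1 / 2.292 = 0.436.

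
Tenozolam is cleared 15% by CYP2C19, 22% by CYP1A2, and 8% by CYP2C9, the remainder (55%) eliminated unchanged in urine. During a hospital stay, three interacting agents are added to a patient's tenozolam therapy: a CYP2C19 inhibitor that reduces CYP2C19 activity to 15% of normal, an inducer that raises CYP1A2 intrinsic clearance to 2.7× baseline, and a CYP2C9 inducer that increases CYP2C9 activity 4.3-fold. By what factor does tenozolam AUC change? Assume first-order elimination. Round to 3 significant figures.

The CYP2C19 pathway (15% of clearance) falls to 0.15× activity: 0.15 × 0.15 = 0.0225.
The CYP1A2 pathway (22% of clearance) increases to 2.7× activity: 0.22 × 2.7 = 0.594.
The CYP2C9 pathway (8% of clearance) increases to 4.3× activity: 0.08 × 4.3 = 0.344.
The remaining 55% of clearance is unaffected.
Relative clearance = 0.0225 + 0.594 + 0.344 + 0.55 = 1.5105.
Net AUC ratio = 1 / 1.5105 = 0.662.

0.662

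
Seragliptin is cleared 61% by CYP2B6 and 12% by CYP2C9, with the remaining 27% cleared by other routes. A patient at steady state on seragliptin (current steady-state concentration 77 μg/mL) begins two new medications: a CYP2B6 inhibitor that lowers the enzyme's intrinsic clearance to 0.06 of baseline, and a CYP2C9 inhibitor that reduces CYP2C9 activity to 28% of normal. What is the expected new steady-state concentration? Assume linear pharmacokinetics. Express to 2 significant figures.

2.3 × 10² μg/mL

CYP2B6: 0.61 × 0.06 = 0.0366
CYP2C9: 0.12 × 0.28 = 0.0336
Other: 0.27 (unchanged)
Relative clearance = 0.0366 + 0.0336 + 0.27 = 0.3402.
Steady-state concentration ∝ 1/CL: new value = 77 / 0.3402 = 2.3 × 10² μg/mL.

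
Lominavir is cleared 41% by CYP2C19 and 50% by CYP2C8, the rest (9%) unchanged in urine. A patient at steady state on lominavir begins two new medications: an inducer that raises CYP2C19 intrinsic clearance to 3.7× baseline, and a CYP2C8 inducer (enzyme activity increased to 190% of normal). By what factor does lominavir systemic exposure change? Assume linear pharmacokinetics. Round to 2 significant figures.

0.39

CYP2C19: 0.41 × 3.7 = 1.517
CYP2C8: 0.5 × 1.9 = 0.95
Other: 0.09 (unchanged)
CL_new/CL_old = 1.517 + 0.95 + 0.09 = 2.557.
Because systemic exposure varies inversely with clearance, the combined effect is 1 / 2.557 = 0.39.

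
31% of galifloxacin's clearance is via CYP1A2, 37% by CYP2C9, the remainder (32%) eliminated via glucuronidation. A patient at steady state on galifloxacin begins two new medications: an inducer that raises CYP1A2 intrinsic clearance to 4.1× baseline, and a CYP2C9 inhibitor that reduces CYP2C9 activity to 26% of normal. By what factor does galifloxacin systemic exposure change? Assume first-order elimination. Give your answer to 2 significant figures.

The CYP1A2 pathway (31% of clearance) is boosted to 4.1× activity: 0.31 × 4.1 = 1.271.
The CYP2C9 pathway (37% of clearance) falls to 0.26× activity: 0.37 × 0.26 = 0.0962.
Non-CYP routes (32%) are unchanged.
Relative clearance = 1.271 + 0.0962 + 0.32 = 1.6872.
Because systemic exposure varies inversely with clearance, the combined effect is 1 / 1.6872 = 0.59.

0.59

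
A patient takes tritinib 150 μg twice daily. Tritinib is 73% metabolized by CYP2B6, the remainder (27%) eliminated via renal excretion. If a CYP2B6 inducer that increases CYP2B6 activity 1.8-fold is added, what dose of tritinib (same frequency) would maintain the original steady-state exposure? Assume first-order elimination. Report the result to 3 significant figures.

The CYP2B6 pathway (73% of clearance) increases to 1.8× activity: 0.73 × 1.8 = 1.314.
The remaining 27% of clearance is unaffected.
Relative clearance = 1.314 + 0.27 = 1.584.
Exposure is unchanged when dose changes in proportion to clearance. New dose = 150 μg × 1.584 = 238 μg.

238 μg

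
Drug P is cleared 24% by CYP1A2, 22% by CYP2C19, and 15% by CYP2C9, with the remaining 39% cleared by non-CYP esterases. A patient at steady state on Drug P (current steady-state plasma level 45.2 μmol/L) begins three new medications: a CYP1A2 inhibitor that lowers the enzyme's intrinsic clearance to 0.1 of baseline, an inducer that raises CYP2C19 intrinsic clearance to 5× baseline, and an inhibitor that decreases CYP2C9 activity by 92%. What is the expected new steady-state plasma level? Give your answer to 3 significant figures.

CYP1A2: 0.24 × 0.1 = 0.024
CYP2C19: 0.22 × 5 = 1.1
CYP2C9: 0.15 × 0.08 = 0.012
Other: 0.39 (unchanged)
Relative clearance = 0.024 + 1.1 + 0.012 + 0.39 = 1.526.
Steady-state plasma level ∝ 1/CL: new value = 45.2 / 1.526 = 29.6 μmol/L.

29.6 μmol/L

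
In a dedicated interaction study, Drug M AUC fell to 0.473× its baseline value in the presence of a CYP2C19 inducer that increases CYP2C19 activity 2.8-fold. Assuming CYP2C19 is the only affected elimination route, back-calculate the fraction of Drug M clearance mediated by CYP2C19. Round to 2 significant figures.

0.62

CL'/CL = 1 / 0.473 = 2.114
2.8·fm + (1 − fm) = 2.114
fm = (2.114 − 1) / (2.8 − 1) = 0.62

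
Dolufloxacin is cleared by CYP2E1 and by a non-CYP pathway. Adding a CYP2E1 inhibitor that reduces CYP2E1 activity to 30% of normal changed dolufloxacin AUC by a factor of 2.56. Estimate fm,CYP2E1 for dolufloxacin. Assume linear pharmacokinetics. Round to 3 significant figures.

Write x for the fraction cleared via CYP2E1. The observed AUC change means clearance fell to 1/2.56 = 0.3906 of baseline.
Only the CYP2E1 route changed, so 0.3906 = x·0.3 + (1 − x), giving x = 0.871.

0.871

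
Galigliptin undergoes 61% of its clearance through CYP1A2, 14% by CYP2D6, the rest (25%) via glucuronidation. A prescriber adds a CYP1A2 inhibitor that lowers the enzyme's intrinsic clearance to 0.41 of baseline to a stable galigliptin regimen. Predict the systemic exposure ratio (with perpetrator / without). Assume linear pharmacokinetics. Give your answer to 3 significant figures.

1.56

CYP1A2: 0.61 × 0.41 = 0.2501
CYP2D6: 0.14 (unchanged)
Other: 0.25 (unchanged)
New clearance relative to baseline: 0.2501 + 0.14 + 0.25 = 0.6401.
Systemic exposure is inversely proportional to clearance, so the fold-change is 1 / 0.6401 = 1.56.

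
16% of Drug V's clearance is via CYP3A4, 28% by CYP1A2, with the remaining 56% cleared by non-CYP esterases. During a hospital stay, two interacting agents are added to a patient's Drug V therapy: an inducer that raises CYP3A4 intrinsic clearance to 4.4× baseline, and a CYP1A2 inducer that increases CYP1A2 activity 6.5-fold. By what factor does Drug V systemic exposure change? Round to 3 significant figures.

0.324

The CYP3A4 pathway (16% of clearance) rises to 4.4× activity: 0.16 × 4.4 = 0.704.
The CYP1A2 pathway (28% of clearance) increases to 6.5× activity: 0.28 × 6.5 = 1.82.
Non-CYP routes (56%) are unchanged.
CL_new/CL_old = 0.704 + 1.82 + 0.56 = 3.084.
Net systemic exposure ratio = 1 / 3.084 = 0.324.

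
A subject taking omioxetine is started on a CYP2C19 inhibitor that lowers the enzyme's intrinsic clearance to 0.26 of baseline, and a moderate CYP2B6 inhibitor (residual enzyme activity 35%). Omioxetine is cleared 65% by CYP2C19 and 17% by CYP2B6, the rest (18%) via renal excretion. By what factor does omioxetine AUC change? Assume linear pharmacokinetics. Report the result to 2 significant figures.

The CYP2C19 pathway (65% of clearance) drops to 0.26× activity: 0.65 × 0.26 = 0.169.
The CYP2B6 pathway (17% of clearance) drops to 0.35× activity: 0.17 × 0.35 = 0.0595.
The remaining 18% of clearance is unaffected.
CL_new/CL_old = 0.169 + 0.0595 + 0.18 = 0.4085.
AUC ∝ 1/CL: fold-change = 1 / 0.4085 = 2.4.

2.4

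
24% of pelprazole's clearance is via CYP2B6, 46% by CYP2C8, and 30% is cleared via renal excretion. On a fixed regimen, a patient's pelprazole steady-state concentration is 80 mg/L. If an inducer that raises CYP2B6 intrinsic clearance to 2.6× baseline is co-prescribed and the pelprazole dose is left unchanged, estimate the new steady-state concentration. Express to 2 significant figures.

The CYP2B6 pathway (24% of clearance) increases to 2.6× activity: 0.24 × 2.6 = 0.624.
CYP2C8 (46%) and the residual 30% are unaffected.
New clearance relative to baseline: 0.624 + 0.46 + 0.3 = 1.384.
Steady-state concentration ∝ 1/CL, so new value = 80 / 1.384 = 58 mg/L.

58 mg/L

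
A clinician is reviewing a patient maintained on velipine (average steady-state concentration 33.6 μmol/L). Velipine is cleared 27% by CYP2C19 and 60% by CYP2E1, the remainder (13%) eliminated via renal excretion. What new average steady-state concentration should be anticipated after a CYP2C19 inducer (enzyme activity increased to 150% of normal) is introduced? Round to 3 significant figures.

29.6 μmol/L

The CYP2C19 pathway (27% of clearance) increases to 1.5× activity: 0.27 × 1.5 = 0.405.
CYP2E1 (60%) and the residual 13% are unaffected.
Relative clearance = 0.405 + 0.6 + 0.13 = 1.135.
New average steady-state concentration = baseline ÷ relative clearance = 33.6 / 1.135 = 29.6 μmol/L.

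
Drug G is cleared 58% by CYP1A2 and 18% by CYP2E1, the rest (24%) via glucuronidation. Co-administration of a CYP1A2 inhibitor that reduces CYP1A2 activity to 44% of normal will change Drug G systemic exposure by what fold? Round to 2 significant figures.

1.5

The CYP1A2 pathway (58% of clearance) is reduced to 0.44× activity: 0.58 × 0.44 = 0.2552.
CYP2E1 (18%) and the residual 24% are unaffected.
New clearance relative to baseline: 0.2552 + 0.18 + 0.24 = 0.6752.
Systemic exposure is inversely proportional to clearance, so the fold-change is 1 / 0.6752 = 1.5.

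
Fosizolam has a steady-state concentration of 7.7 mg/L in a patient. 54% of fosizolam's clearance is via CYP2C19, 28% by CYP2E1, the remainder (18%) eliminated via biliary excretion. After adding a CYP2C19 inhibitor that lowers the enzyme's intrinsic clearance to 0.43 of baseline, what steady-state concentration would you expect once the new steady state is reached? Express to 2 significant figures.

The CYP2C19 pathway (54% of clearance) is reduced to 0.43× activity: 0.54 × 0.43 = 0.2322.
CYP2E1 (28%) and the residual 18% are unaffected.
CL_new/CL_old = 0.2322 + 0.28 + 0.18 = 0.6922.
With dosing unchanged, steady-state concentration scales as 1/CL: 7.7 / 0.6922 = 11 mg/L.

11 mg/L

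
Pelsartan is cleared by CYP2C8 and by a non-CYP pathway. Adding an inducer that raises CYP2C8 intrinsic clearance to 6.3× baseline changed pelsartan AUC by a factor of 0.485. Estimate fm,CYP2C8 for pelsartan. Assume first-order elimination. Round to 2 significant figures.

0.20

CL'/CL = 1 / 0.485 = 2.062
6.3·fm + (1 − fm) = 2.062
fm = (2.062 − 1) / (6.3 − 1) = 0.20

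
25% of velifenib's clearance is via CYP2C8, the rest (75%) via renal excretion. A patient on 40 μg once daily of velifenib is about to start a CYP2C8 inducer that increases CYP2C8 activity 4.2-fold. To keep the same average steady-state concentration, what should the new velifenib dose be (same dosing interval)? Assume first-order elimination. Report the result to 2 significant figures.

The CYP2C8 pathway (25% of clearance) increases to 4.2× activity: 0.25 × 4.2 = 1.05.
The remaining 75% of clearance is unaffected.
CL_new/CL_old = 1.05 + 0.75 = 1.8.
To maintain the same steady-state level, dose must scale with clearance: new dose = 40 × 1.8 = 72 μg.

72 μg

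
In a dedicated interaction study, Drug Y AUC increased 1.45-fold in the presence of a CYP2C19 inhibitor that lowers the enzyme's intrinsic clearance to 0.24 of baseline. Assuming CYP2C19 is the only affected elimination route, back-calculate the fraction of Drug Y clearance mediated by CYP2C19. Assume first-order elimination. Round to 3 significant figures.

0.408

CL'/CL = 1 / 1.45 = 0.6897
0.24·fm + (1 − fm) = 0.6897
fm = (0.6897 − 1) / (0.24 − 1) = 0.408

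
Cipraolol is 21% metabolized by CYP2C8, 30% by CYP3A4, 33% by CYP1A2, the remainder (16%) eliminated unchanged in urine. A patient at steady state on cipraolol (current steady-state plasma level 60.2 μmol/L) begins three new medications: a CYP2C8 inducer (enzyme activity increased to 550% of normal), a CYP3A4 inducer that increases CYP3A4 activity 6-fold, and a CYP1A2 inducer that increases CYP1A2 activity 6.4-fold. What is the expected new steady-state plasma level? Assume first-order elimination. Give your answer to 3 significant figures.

CYP2C8: 0.21 × 5.5 = 1.155
CYP3A4: 0.3 × 6 = 1.8
CYP1A2: 0.33 × 6.4 = 2.112
Other: 0.16 (unchanged)
Relative clearance = 1.155 + 1.8 + 2.112 + 0.16 = 5.227.
Dividing the baseline by the relative clearance: 60.2 / 5.227 = 11.5 μmol/L.

11.5 μmol/L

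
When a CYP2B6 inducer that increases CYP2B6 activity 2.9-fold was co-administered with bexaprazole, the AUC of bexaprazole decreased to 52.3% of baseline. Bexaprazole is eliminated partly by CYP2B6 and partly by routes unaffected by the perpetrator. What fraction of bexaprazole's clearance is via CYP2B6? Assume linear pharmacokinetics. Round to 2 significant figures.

0.48

Let x = fm,CYP2B6. Because AUC ∝ 1/CL, relative clearance rose to 1/0.523 = 1.912.
Only the CYP2B6 route changed, so 1.912 = x·2.9 + (1 − x), giving x = 0.48.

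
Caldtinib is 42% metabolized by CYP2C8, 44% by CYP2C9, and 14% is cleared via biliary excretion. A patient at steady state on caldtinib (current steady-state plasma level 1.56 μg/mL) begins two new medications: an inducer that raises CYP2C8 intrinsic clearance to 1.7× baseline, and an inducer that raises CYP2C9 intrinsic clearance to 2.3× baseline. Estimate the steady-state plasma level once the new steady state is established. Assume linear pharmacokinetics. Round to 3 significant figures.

0.836 μg/mL

The CYP2C8 pathway (42% of clearance) increases to 1.7× activity: 0.42 × 1.7 = 0.714.
The CYP2C9 pathway (44% of clearance) is boosted to 2.3× activity: 0.44 × 2.3 = 1.012.
The remaining 14% of clearance is unaffected.
Relative clearance = 0.714 + 1.012 + 0.14 = 1.866.
Steady-state plasma level ∝ 1/CL: new value = 1.56 / 1.866 = 0.836 μg/mL.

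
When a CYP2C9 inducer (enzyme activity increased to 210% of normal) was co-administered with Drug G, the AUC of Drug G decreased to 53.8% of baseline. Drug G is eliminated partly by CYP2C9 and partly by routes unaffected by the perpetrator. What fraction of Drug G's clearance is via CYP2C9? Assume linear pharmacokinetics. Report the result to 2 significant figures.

0.78

Let x = fm,CYP2C9. Because AUC ∝ 1/CL, relative clearance rose to 1/0.538 = 1.859.
Setting x·2.1 + (1 − x) = 1.859 and solving: x = (1.859 − 1)/(2.1 − 1) = 0.78.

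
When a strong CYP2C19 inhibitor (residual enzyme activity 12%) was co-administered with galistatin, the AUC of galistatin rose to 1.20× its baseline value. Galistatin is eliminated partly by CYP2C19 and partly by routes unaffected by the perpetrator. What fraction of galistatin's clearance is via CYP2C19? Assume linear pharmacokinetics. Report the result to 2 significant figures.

0.19

Write x for the fraction cleared via CYP2C19. The observed AUC change means clearance fell to 1/1.20 = 0.8333 of baseline.
Setting x·0.12 + (1 − x) = 0.8333 and solving: x = (0.8333 − 1)/(0.12 − 1) = 0.19.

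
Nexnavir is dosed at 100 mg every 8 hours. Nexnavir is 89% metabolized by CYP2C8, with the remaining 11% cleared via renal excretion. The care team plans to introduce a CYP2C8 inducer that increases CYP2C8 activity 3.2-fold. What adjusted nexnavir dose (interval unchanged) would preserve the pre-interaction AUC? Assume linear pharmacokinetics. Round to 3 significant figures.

The CYP2C8 pathway (89% of clearance) is boosted to 3.2× activity: 0.89 × 3.2 = 2.848.
The remaining 11% of clearance is unaffected.
New clearance relative to baseline: 2.848 + 0.11 = 2.958.
To maintain the same steady-state level, dose must scale with clearance: new dose = 100 × 2.958 = 296 mg.

296 mg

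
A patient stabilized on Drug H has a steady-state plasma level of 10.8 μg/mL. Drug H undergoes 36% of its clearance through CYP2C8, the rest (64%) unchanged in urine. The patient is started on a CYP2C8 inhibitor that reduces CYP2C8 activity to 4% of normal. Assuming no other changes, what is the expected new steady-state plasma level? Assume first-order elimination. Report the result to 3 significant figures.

The CYP2C8 pathway (36% of clearance) falls to 0.04× activity: 0.36 × 0.04 = 0.0144.
Non-CYP routes (64%) are unchanged.
CL_new/CL_old = 0.0144 + 0.64 = 0.6544.
With dosing unchanged, steady-state plasma level scales as 1/CL: 10.8 / 0.6544 = 16.5 μg/mL.

16.5 μg/mL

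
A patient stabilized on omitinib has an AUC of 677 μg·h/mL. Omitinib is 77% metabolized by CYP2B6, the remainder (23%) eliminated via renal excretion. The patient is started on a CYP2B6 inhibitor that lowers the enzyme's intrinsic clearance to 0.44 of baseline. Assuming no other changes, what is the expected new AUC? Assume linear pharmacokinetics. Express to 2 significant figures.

CYP2B6: 0.77 × 0.44 = 0.3388
Other: 0.23 (unchanged)
Relative clearance = 0.3388 + 0.23 = 0.5688.
New AUC = baseline ÷ relative clearance = 677 / 0.5688 = 1.2 × 10³ μg·h/mL.

1.2 × 10³ μg·h/mL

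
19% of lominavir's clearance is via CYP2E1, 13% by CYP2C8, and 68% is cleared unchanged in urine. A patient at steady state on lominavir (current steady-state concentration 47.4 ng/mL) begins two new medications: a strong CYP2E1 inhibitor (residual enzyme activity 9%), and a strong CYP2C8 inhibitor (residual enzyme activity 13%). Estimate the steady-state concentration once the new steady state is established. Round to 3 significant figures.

66.4 ng/mL

CYP2E1: 0.19 × 0.09 = 0.0171
CYP2C8: 0.13 × 0.13 = 0.0169
Other: 0.68 (unchanged)
New clearance relative to baseline: 0.0171 + 0.0169 + 0.68 = 0.714.
New steady-state concentration = 47.4 / 0.714 = 66.4 ng/mL (concentration scales inversely with clearance).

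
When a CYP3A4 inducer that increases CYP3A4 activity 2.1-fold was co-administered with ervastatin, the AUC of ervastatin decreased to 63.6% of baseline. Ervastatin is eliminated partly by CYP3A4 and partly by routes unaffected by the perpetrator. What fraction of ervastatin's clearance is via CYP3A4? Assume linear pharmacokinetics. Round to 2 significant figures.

0.52

CL'/CL = 1 / 0.636 = 1.572
2.1·fm + (1 − fm) = 1.572
fm = (1.572 − 1) / (2.1 − 1) = 0.52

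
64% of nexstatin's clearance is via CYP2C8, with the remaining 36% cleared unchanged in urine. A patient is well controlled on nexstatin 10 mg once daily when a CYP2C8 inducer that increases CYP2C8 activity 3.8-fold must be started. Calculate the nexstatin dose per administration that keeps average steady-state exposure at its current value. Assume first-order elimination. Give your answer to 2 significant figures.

28 mg

The CYP2C8 pathway (64% of clearance) rises to 3.8× activity: 0.64 × 3.8 = 2.432.
The remaining 36% of clearance is unaffected.
Relative clearance = 2.432 + 0.36 = 2.792.
Css,avg = (dose rate)/CL, so holding Css fixed requires dose ∝ CL: 10 × 2.792 = 28 mg.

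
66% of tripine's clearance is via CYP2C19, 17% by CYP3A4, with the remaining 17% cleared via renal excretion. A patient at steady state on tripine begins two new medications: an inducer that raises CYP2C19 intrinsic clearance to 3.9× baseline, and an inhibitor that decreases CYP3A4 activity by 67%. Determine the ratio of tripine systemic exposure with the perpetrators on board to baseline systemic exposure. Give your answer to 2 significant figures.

CYP2C19: 0.66 × 3.9 = 2.574
CYP3A4: 0.17 × 0.33 = 0.0561
Other: 0.17 (unchanged)
CL_new/CL_old = 2.574 + 0.0561 + 0.17 = 2.8001.
Systemic exposure ∝ 1/CL: fold-change = 1 / 2.8001 = 0.36.

0.36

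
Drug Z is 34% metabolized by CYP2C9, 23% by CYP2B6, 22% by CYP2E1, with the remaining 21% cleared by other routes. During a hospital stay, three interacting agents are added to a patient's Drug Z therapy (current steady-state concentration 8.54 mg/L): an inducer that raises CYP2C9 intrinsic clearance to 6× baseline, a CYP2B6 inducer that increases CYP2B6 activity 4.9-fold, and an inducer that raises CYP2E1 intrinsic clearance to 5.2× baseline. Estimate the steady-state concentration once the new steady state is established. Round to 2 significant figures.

1.9 mg/L

The CYP2C9 pathway (34% of clearance) increases to 6× activity: 0.34 × 6 = 2.04.
The CYP2B6 pathway (23% of clearance) is boosted to 4.9× activity: 0.23 × 4.9 = 1.127.
The CYP2E1 pathway (22% of clearance) is boosted to 5.2× activity: 0.22 × 5.2 = 1.144.
The remaining 21% of clearance is unaffected.
Relative clearance = 2.04 + 1.127 + 1.144 + 0.21 = 4.521.
Steady-state concentration ∝ 1/CL: new value = 8.54 / 4.521 = 1.9 mg/L.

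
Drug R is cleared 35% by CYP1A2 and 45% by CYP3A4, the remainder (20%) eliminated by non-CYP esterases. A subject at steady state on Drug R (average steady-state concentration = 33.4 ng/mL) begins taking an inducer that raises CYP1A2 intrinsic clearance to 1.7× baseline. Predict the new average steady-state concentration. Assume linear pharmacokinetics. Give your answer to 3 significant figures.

26.8 ng/mL

CYP1A2: 0.35 × 1.7 = 0.595
CYP3A4: 0.45 (unchanged)
Other: 0.2 (unchanged)
Relative clearance = 0.595 + 0.45 + 0.2 = 1.245.
Average steady-state concentration ∝ 1/CL, so new value = 33.4 / 1.245 = 26.8 ng/mL.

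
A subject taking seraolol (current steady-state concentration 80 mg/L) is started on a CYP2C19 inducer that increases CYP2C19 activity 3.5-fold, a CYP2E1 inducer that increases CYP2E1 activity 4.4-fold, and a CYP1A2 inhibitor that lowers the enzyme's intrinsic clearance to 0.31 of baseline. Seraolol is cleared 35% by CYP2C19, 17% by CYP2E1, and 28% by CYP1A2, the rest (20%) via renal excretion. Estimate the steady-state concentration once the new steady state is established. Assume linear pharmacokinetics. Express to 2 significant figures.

The CYP2C19 pathway (35% of clearance) is boosted to 3.5× activity: 0.35 × 3.5 = 1.225.
The CYP2E1 pathway (17% of clearance) is boosted to 4.4× activity: 0.17 × 4.4 = 0.748.
The CYP1A2 pathway (28% of clearance) drops to 0.31× activity: 0.28 × 0.31 = 0.0868.
The remaining 20% of clearance is unaffected.
Relative clearance = 1.225 + 0.748 + 0.0868 + 0.2 = 2.2598.
Dividing the baseline by the relative clearance: 80 / 2.2598 = 35 mg/L.

35 mg/L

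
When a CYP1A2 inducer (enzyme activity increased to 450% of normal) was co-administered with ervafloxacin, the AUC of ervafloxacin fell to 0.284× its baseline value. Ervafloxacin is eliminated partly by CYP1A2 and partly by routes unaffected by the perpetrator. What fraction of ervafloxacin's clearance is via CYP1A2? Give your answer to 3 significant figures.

Write x for the fraction cleared via CYP1A2. The observed AUC change means clearance rose to 1/0.284 = 3.521 of baseline.
Only the CYP1A2 route changed, so 3.521 = x·4.5 + (1 − x), giving x = 0.720.

0.720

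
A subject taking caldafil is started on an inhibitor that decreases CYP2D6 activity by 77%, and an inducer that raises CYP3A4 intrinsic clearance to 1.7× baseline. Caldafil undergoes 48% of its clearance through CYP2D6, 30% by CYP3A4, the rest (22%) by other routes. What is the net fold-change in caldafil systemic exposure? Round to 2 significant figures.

1.2

The CYP2D6 pathway (48% of clearance) drops to 0.23× activity: 0.48 × 0.23 = 0.1104.
The CYP3A4 pathway (30% of clearance) is boosted to 1.7× activity: 0.3 × 1.7 = 0.51.
Non-CYP routes (22%) are unchanged.
New clearance relative to baseline: 0.1104 + 0.51 + 0.22 = 0.8404.
Net systemic exposure ratio = 1 / 0.8404 = 1.2.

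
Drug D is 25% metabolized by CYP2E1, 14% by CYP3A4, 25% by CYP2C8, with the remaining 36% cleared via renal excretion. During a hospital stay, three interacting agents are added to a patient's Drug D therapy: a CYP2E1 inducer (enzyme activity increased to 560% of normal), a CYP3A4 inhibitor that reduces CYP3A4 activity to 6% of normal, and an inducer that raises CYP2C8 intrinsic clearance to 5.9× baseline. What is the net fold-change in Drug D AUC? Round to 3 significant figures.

0.308

The CYP2E1 pathway (25% of clearance) is boosted to 5.6× activity: 0.25 × 5.6 = 1.4.
The CYP3A4 pathway (14% of clearance) is reduced to 0.06× activity: 0.14 × 0.06 = 0.0084.
The CYP2C8 pathway (25% of clearance) is boosted to 5.9× activity: 0.25 × 5.9 = 1.475.
Non-CYP routes (36%) are unchanged.
CL_new/CL_old = 1.4 + 0.0084 + 1.475 + 0.36 = 3.2434.
Net AUC ratio = 1 / 3.2434 = 0.308.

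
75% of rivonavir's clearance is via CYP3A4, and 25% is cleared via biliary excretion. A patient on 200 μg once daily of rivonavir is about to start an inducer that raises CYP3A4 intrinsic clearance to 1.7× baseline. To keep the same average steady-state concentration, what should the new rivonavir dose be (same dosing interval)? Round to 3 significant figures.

305 μg

The CYP3A4 pathway (75% of clearance) increases to 1.7× activity: 0.75 × 1.7 = 1.275.
Non-CYP routes (25%) are unchanged.
CL_new/CL_old = 1.275 + 0.25 = 1.525.
Css,avg = (dose rate)/CL, so holding Css fixed requires dose ∝ CL: 200 × 1.525 = 305 μg.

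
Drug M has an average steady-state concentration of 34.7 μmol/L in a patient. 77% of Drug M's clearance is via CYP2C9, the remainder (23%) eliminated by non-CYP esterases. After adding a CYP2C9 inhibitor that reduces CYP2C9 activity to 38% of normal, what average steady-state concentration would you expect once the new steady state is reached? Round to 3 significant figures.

The CYP2C9 pathway (77% of clearance) drops to 0.38× activity: 0.77 × 0.38 = 0.2926.
Non-CYP routes (23%) are unchanged.
Relative clearance = 0.2926 + 0.23 = 0.5226.
Average steady-state concentration ∝ 1/CL, so new value = 34.7 / 0.5226 = 66.4 μmol/L.

66.4 μmol/L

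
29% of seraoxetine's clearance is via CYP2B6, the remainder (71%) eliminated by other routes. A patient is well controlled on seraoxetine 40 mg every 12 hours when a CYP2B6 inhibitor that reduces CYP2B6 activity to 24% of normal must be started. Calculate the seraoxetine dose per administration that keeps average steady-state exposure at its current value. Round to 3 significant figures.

CYP2B6: 0.29 × 0.24 = 0.0696
Other: 0.71 (unchanged)
CL_new/CL_old = 0.0696 + 0.71 = 0.7796.
To maintain the same steady-state level, dose must scale with clearance: new dose = 40 × 0.7796 = 31.2 mg.

31.2 mg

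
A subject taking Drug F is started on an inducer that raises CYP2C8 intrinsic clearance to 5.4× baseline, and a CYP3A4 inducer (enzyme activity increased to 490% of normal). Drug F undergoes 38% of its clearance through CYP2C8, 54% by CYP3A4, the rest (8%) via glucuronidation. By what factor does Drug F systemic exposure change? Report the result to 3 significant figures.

CYP2C8: 0.38 × 5.4 = 2.052
CYP3A4: 0.54 × 4.9 = 2.646
Other: 0.08 (unchanged)
Relative clearance = 2.052 + 2.646 + 0.08 = 4.778.
Systemic exposure ∝ 1/CL: fold-change = 1 / 4.778 = 0.209.

0.209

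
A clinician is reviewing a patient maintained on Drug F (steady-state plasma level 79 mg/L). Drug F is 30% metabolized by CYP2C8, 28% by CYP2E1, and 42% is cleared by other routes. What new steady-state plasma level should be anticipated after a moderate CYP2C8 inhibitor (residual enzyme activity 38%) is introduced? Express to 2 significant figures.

The CYP2C8 pathway (30% of clearance) is reduced to 0.38× activity: 0.3 × 0.38 = 0.114.
CYP2E1 (28%) and the residual 42% are unaffected.
New clearance relative to baseline: 0.114 + 0.28 + 0.42 = 0.814.
New steady-state plasma level = baseline ÷ relative clearance = 79 / 0.814 = 97 mg/L.

97 mg/L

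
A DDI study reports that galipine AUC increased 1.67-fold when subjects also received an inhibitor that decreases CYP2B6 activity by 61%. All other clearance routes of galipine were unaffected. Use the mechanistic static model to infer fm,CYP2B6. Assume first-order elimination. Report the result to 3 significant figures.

Call the CYP2B6 fraction fm. After the interaction, CL_new/CL_old = fm × 0.39 + (1 − fm).
AUC ratio = 1 / (new CL fraction), so new CL fraction = 1 / 1.67 = 0.5988.
fm × 0.39 + 1 − fm = 0.5988  ⇒  fm × (0.39 − 1) = −0.4012  ⇒  fm = 0.658.

0.658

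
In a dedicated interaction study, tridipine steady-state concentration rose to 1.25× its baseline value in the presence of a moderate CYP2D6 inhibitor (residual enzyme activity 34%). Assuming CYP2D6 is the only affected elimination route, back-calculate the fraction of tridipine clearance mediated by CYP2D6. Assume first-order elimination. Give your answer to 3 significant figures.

0.303

Let x = fm,CYP2D6. Because steady-state concentration ∝ 1/CL, relative clearance fell to 1/1.25 = 0.8.
Only the CYP2D6 route changed, so 0.8 = x·0.34 + (1 − x), giving x = 0.303.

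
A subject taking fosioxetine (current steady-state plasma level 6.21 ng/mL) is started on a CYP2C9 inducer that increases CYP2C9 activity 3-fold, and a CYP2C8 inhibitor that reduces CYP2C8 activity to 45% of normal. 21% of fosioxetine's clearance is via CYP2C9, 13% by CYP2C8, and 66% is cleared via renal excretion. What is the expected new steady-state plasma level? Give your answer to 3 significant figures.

The CYP2C9 pathway (21% of clearance) increases to 3× activity: 0.21 × 3 = 0.63.
The CYP2C8 pathway (13% of clearance) is reduced to 0.45× activity: 0.13 × 0.45 = 0.0585.
The remaining 66% of clearance is unaffected.
CL_new/CL_old = 0.63 + 0.0585 + 0.66 = 1.3485.
Dividing the baseline by the relative clearance: 6.21 / 1.3485 = 4.61 ng/mL.

4.61 ng/mL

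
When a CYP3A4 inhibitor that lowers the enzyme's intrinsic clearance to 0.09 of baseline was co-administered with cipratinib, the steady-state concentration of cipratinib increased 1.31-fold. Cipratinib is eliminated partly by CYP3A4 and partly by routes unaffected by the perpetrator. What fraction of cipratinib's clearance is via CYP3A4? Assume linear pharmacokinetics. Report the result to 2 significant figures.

Let x = fm,CYP3A4. Because steady-state concentration ∝ 1/CL, relative clearance fell to 1/1.31 = 0.7634.
Setting x·0.09 + (1 − x) = 0.7634 and solving: x = (0.7634 − 1)/(0.09 − 1) = 0.26.

0.26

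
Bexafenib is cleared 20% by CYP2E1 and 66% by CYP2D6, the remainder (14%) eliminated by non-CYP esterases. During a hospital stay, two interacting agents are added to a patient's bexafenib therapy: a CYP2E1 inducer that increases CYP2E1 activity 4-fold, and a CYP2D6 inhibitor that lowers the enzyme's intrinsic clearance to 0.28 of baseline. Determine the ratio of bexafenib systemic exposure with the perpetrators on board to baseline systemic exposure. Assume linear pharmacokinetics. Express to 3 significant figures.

The CYP2E1 pathway (20% of clearance) rises to 4× activity: 0.2 × 4 = 0.8.
The CYP2D6 pathway (66% of clearance) is reduced to 0.28× activity: 0.66 × 0.28 = 0.1848.
The remaining 14% of clearance is unaffected.
Relative clearance = 0.8 + 0.1848 + 0.14 = 1.1248.
Net systemic exposure ratio = 1 / 1.1248 = 0.889.

0.889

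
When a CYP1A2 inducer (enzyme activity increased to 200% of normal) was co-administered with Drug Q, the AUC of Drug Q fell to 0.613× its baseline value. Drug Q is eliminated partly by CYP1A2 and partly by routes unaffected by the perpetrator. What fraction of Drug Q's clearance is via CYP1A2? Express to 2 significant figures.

0.63

CL'/CL = 1 / 0.613 = 1.631
2·fm + (1 − fm) = 1.631
fm = (1.631 − 1) / (2 − 1) = 0.63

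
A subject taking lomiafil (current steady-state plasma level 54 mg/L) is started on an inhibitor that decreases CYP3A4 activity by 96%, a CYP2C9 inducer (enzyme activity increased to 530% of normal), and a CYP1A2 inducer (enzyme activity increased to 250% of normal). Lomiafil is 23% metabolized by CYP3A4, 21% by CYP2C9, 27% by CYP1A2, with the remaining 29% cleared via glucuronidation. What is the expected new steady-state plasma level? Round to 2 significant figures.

CYP3A4: 0.23 × 0.04 = 0.0092
CYP2C9: 0.21 × 5.3 = 1.113
CYP1A2: 0.27 × 2.5 = 0.675
Other: 0.29 (unchanged)
CL_new/CL_old = 0.0092 + 1.113 + 0.675 + 0.29 = 2.0872.
Steady-state plasma level ∝ 1/CL: new value = 54 / 2.0872 = 26 mg/L.

26 mg/L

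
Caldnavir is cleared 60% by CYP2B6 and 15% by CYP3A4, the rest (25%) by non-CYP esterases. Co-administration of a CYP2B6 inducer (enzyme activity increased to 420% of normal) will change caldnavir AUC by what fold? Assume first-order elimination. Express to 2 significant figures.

0.34

CYP2B6: 0.6 × 4.2 = 2.52
CYP3A4: 0.15 (unchanged)
Other: 0.25 (unchanged)
Relative clearance = 2.52 + 0.15 + 0.25 = 2.92.
AUC ratio = CL_old/CL_new = 1 / 2.92 = 0.34.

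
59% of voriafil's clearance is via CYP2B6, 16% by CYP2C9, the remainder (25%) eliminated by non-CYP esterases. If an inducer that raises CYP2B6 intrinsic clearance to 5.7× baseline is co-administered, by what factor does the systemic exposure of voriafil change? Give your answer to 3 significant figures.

The CYP2B6 pathway (59% of clearance) rises to 5.7× activity: 0.59 × 5.7 = 3.363.
CYP2C9 (16%) and the residual 25% are unaffected.
Relative clearance = 3.363 + 0.16 + 0.25 = 3.773.
Systemic exposure ratio = CL_old/CL_new = 1 / 3.773 = 0.265.

0.265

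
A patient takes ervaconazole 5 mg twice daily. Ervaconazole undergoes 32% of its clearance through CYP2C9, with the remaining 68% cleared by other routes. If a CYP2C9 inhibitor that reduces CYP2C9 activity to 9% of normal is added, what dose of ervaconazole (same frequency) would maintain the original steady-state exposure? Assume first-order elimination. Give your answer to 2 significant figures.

3.5 mg

The CYP2C9 pathway (32% of clearance) is reduced to 0.09× activity: 0.32 × 0.09 = 0.0288.
The remaining 68% of clearance is unaffected.
CL_new/CL_old = 0.0288 + 0.68 = 0.7088.
Css,avg = (dose rate)/CL, so holding Css fixed requires dose ∝ CL: 5 × 0.7088 = 3.5 mg.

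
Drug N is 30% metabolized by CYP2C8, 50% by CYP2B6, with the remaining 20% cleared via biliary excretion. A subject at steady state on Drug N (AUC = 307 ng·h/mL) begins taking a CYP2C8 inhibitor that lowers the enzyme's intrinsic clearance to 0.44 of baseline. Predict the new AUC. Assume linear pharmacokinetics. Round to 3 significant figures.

CYP2C8: 0.3 × 0.44 = 0.132
CYP2B6: 0.5 (unchanged)
Other: 0.2 (unchanged)
CL_new/CL_old = 0.132 + 0.5 + 0.2 = 0.832.
AUC ∝ 1/CL, so new value = 307 / 0.832 = 369 ng·h/mL.

369 ng·h/mL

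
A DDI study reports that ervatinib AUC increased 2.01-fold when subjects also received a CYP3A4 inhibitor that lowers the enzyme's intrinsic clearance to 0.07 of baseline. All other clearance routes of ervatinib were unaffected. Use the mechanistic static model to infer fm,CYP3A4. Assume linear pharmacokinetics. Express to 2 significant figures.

Write x for the fraction cleared via CYP3A4. The observed AUC change means clearance fell to 1/2.01 = 0.4975 of baseline.
Setting x·0.07 + (1 − x) = 0.4975 and solving: x = (0.4975 − 1)/(0.07 − 1) = 0.54.

0.54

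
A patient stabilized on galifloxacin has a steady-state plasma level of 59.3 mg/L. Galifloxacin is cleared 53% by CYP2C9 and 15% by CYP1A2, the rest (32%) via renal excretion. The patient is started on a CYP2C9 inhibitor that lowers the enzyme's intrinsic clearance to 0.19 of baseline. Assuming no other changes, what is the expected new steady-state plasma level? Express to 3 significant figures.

CYP2C9: 0.53 × 0.19 = 0.1007
CYP1A2: 0.15 (unchanged)
Other: 0.32 (unchanged)
New clearance relative to baseline: 0.1007 + 0.15 + 0.32 = 0.5707.
New steady-state plasma level = baseline ÷ relative clearance = 59.3 / 0.5707 = 104 mg/L.

104 mg/L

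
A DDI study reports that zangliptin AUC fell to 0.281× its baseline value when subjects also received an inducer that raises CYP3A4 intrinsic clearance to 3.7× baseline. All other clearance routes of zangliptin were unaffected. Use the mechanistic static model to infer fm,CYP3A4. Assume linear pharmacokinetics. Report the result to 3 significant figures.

0.948

Call the CYP3A4 fraction fm. After the interaction, CL_new/CL_old = fm × 3.7 + (1 − fm).
AUC ratio = 1 / (new CL fraction), so new CL fraction = 1 / 0.281 = 3.559.
fm × 3.7 + 1 − fm = 3.559  ⇒  fm × (3.7 − 1) = 2.559  ⇒  fm = 0.948.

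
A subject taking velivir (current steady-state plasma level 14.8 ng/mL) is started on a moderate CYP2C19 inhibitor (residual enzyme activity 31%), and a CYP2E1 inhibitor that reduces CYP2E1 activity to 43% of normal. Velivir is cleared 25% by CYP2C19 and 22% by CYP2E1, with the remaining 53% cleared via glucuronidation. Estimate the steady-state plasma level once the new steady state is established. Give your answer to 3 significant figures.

The CYP2C19 pathway (25% of clearance) falls to 0.31× activity: 0.25 × 0.31 = 0.0775.
The CYP2E1 pathway (22% of clearance) drops to 0.43× activity: 0.22 × 0.43 = 0.0946.
The remaining 53% of clearance is unaffected.
New clearance relative to baseline: 0.0775 + 0.0946 + 0.53 = 0.7021.
Steady-state plasma level ∝ 1/CL: new value = 14.8 / 0.7021 = 21.1 ng/mL.

21.1 ng/mL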